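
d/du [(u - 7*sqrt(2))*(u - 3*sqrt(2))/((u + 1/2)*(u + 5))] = 2*(11*u^2 + 20*sqrt(2)*u^2 - 158*u - 462 - 50*sqrt(2))/(4*u^4 + 44*u^3 + 141*u^2 + 110*u + 25)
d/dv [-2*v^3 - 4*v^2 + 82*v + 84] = -6*v^2 - 8*v + 82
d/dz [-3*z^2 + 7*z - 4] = 7 - 6*z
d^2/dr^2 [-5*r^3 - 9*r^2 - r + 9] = -30*r - 18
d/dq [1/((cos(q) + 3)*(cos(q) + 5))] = 2*(cos(q) + 4)*sin(q)/((cos(q) + 3)^2*(cos(q) + 5)^2)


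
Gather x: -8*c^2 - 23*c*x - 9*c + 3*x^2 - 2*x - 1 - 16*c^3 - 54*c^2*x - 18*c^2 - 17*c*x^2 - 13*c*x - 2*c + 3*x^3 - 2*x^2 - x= -16*c^3 - 26*c^2 - 11*c + 3*x^3 + x^2*(1 - 17*c) + x*(-54*c^2 - 36*c - 3) - 1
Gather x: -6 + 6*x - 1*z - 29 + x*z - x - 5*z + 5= x*(z + 5) - 6*z - 30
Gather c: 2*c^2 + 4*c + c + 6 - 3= 2*c^2 + 5*c + 3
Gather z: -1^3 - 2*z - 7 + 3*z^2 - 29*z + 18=3*z^2 - 31*z + 10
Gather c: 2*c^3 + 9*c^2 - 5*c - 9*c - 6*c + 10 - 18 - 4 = 2*c^3 + 9*c^2 - 20*c - 12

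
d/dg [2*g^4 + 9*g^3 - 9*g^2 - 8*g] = 8*g^3 + 27*g^2 - 18*g - 8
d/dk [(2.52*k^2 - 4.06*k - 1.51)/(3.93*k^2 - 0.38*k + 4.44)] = (14.9982*k^2 + 34.2462*k - 18.6002)/(15.4449*k^4 - 2.9868*k^3 + 35.0428*k^2 - 3.3744*k + 19.7136)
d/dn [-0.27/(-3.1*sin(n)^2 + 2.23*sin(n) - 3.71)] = (0.6021 - 1.674*sin(n))*cos(n)/(3.1*sin(n)^2 - 2.23*sin(n) + 3.71)^2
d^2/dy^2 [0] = 0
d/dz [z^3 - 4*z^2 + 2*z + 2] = 3*z^2 - 8*z + 2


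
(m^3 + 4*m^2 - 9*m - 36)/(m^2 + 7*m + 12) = m - 3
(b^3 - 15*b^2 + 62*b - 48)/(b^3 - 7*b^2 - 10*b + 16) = (b - 6)/(b + 2)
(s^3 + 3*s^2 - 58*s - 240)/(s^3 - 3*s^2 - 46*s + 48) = (s + 5)/(s - 1)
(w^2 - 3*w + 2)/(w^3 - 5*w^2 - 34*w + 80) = (w - 1)/(w^2 - 3*w - 40)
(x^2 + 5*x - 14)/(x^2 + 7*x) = (x - 2)/x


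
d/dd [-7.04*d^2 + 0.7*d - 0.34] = 0.7 - 14.08*d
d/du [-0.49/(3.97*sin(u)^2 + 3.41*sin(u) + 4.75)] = (3.8906*sin(u) + 1.6709)*cos(u)/(3.97*sin(u)^2 + 3.41*sin(u) + 4.75)^2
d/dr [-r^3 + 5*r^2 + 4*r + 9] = -3*r^2 + 10*r + 4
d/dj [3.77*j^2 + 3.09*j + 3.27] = 7.54*j + 3.09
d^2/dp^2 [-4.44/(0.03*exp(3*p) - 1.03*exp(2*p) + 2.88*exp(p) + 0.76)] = (-4.44*(0.09*exp(2*p) - 2.06*exp(p) + 2.88)*(0.18*exp(2*p) - 4.12*exp(p) + 5.76)*exp(p) + (1.1988*exp(2*p) - 18.2928*exp(p) + 12.7872)*(0.03*exp(3*p) - 1.03*exp(2*p) + 2.88*exp(p) + 0.76))*exp(p)/(0.03*exp(3*p) - 1.03*exp(2*p) + 2.88*exp(p) + 0.76)^3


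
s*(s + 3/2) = s^2 + 3*s/2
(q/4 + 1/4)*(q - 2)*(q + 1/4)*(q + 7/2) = q^4/4 + 11*q^3/16 - 39*q^2/32 - 67*q/32 - 7/16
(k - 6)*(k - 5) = k^2 - 11*k + 30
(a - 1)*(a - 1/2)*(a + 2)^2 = a^4 + 5*a^3/2 - 3*a^2/2 - 4*a + 2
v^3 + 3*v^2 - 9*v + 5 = (v - 1)^2*(v + 5)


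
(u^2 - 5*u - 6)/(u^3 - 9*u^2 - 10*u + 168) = (u + 1)/(u^2 - 3*u - 28)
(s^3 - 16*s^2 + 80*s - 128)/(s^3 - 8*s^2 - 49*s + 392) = (s^2 - 8*s + 16)/(s^2 - 49)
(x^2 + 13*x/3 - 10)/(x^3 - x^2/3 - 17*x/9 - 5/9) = 3*(x + 6)/(3*x^2 + 4*x + 1)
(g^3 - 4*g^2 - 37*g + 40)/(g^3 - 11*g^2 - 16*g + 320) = (g - 1)/(g - 8)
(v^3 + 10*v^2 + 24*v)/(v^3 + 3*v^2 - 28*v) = (v^2 + 10*v + 24)/(v^2 + 3*v - 28)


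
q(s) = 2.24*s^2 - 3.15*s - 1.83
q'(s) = 4.48*s - 3.15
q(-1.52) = 8.13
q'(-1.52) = -9.96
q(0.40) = -2.73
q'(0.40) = -1.36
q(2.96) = 8.47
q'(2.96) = 10.11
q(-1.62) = 9.15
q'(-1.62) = -10.41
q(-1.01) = 3.64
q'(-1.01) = -7.67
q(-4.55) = 58.88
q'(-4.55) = -23.53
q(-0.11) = -1.46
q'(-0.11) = -3.64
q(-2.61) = 21.65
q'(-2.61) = -14.84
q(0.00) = -1.83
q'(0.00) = -3.15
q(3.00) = 8.88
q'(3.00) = 10.29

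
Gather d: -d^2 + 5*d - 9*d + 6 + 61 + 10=-d^2 - 4*d + 77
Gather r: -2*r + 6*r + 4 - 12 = 4*r - 8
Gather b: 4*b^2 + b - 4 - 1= 4*b^2 + b - 5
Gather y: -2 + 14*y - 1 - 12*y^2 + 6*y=-12*y^2 + 20*y - 3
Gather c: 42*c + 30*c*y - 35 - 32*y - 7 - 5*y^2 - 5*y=c*(30*y + 42) - 5*y^2 - 37*y - 42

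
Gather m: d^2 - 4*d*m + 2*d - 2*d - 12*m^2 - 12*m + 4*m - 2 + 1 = d^2 - 12*m^2 + m*(-4*d - 8) - 1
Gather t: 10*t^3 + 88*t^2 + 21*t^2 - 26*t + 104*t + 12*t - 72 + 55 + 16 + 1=10*t^3 + 109*t^2 + 90*t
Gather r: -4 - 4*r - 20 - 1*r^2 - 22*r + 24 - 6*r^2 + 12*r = -7*r^2 - 14*r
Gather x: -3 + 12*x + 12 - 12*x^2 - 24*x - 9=-12*x^2 - 12*x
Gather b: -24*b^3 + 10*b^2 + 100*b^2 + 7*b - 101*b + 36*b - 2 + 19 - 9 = -24*b^3 + 110*b^2 - 58*b + 8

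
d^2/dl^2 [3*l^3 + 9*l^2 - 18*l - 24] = 18*l + 18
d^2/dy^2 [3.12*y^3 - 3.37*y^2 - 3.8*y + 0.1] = 18.72*y - 6.74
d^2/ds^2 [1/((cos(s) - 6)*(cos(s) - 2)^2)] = (-9*sin(s)^4 + 130*sin(s)^2 - 449*cos(s)/2 + 37*cos(3*s)/2 + 151)/((cos(s) - 6)^3*(cos(s) - 2)^4)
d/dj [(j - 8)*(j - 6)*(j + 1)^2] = 4*j^3 - 36*j^2 + 42*j + 82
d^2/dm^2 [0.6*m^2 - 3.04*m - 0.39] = 1.20000000000000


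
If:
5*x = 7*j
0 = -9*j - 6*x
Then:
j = 0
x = 0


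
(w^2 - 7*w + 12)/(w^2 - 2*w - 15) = (-w^2 + 7*w - 12)/(-w^2 + 2*w + 15)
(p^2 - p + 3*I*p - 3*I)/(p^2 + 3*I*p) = (p - 1)/p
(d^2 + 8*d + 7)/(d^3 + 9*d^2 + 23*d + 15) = (d + 7)/(d^2 + 8*d + 15)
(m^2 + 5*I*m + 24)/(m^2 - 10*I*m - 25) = (m^2 + 5*I*m + 24)/(m^2 - 10*I*m - 25)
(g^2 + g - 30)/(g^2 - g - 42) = (g - 5)/(g - 7)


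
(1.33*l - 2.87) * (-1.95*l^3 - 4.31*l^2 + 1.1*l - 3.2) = -2.5935*l^4 - 0.1358*l^3 + 13.8327*l^2 - 7.413*l + 9.184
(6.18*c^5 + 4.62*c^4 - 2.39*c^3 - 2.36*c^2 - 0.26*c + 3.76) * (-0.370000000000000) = -2.2866*c^5 - 1.7094*c^4 + 0.8843*c^3 + 0.8732*c^2 + 0.0962*c - 1.3912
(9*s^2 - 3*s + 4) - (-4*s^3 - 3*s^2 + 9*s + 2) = 4*s^3 + 12*s^2 - 12*s + 2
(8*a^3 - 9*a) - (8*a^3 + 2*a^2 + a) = -2*a^2 - 10*a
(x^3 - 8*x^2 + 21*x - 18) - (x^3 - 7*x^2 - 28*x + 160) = -x^2 + 49*x - 178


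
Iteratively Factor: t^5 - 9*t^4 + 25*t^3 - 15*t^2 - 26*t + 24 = (t - 1)*(t^4 - 8*t^3 + 17*t^2 + 2*t - 24) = (t - 4)*(t - 1)*(t^3 - 4*t^2 + t + 6) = (t - 4)*(t - 1)*(t + 1)*(t^2 - 5*t + 6) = (t - 4)*(t - 3)*(t - 1)*(t + 1)*(t - 2)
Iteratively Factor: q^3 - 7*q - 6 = (q + 2)*(q^2 - 2*q - 3) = (q + 1)*(q + 2)*(q - 3)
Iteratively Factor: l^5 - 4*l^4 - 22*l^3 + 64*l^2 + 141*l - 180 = (l - 1)*(l^4 - 3*l^3 - 25*l^2 + 39*l + 180) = (l - 4)*(l - 1)*(l^3 + l^2 - 21*l - 45) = (l - 4)*(l - 1)*(l + 3)*(l^2 - 2*l - 15) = (l - 4)*(l - 1)*(l + 3)^2*(l - 5)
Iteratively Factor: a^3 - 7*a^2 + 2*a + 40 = (a - 4)*(a^2 - 3*a - 10) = (a - 4)*(a + 2)*(a - 5)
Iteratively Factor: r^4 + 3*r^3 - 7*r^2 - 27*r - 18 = (r + 2)*(r^3 + r^2 - 9*r - 9) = (r + 1)*(r + 2)*(r^2 - 9) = (r - 3)*(r + 1)*(r + 2)*(r + 3)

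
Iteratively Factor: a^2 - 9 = (a - 3)*(a + 3)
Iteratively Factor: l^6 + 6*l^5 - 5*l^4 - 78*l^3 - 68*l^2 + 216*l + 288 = (l + 4)*(l^5 + 2*l^4 - 13*l^3 - 26*l^2 + 36*l + 72) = (l - 2)*(l + 4)*(l^4 + 4*l^3 - 5*l^2 - 36*l - 36) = (l - 2)*(l + 3)*(l + 4)*(l^3 + l^2 - 8*l - 12) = (l - 2)*(l + 2)*(l + 3)*(l + 4)*(l^2 - l - 6) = (l - 3)*(l - 2)*(l + 2)*(l + 3)*(l + 4)*(l + 2)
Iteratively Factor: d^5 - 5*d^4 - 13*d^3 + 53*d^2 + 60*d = (d - 5)*(d^4 - 13*d^2 - 12*d) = d*(d - 5)*(d^3 - 13*d - 12) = d*(d - 5)*(d - 4)*(d^2 + 4*d + 3) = d*(d - 5)*(d - 4)*(d + 1)*(d + 3)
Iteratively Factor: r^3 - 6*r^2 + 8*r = (r - 2)*(r^2 - 4*r) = r*(r - 2)*(r - 4)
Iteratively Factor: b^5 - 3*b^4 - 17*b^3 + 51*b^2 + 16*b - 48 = (b - 1)*(b^4 - 2*b^3 - 19*b^2 + 32*b + 48) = (b - 1)*(b + 4)*(b^3 - 6*b^2 + 5*b + 12) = (b - 3)*(b - 1)*(b + 4)*(b^2 - 3*b - 4) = (b - 4)*(b - 3)*(b - 1)*(b + 4)*(b + 1)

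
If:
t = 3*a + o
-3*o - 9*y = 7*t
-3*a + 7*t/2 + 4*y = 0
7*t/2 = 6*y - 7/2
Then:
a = -119/162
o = 77/54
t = -7/9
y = 7/54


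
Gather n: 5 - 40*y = 5 - 40*y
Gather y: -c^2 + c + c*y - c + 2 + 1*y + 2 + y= -c^2 + y*(c + 2) + 4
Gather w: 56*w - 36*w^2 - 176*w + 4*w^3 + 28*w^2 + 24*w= 4*w^3 - 8*w^2 - 96*w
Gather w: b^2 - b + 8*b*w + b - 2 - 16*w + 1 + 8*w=b^2 + w*(8*b - 8) - 1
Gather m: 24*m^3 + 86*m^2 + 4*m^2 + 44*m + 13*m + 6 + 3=24*m^3 + 90*m^2 + 57*m + 9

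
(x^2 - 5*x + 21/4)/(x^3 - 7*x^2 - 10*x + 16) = (x^2 - 5*x + 21/4)/(x^3 - 7*x^2 - 10*x + 16)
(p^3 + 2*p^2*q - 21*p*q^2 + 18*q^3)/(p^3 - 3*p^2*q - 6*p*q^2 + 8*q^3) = (p^2 + 3*p*q - 18*q^2)/(p^2 - 2*p*q - 8*q^2)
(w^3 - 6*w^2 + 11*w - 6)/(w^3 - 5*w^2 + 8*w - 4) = (w - 3)/(w - 2)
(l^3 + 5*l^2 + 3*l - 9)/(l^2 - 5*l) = (l^3 + 5*l^2 + 3*l - 9)/(l*(l - 5))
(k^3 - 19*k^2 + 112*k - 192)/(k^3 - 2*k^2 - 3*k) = (k^2 - 16*k + 64)/(k*(k + 1))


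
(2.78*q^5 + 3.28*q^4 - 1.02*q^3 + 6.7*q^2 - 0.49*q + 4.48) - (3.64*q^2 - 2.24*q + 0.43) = 2.78*q^5 + 3.28*q^4 - 1.02*q^3 + 3.06*q^2 + 1.75*q + 4.05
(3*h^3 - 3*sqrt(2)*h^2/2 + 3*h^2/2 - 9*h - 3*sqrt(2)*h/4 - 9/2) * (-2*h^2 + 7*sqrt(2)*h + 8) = -6*h^5 - 3*h^4 + 24*sqrt(2)*h^4 + 12*sqrt(2)*h^3 + 21*h^3 - 75*sqrt(2)*h^2 + 21*h^2/2 - 72*h - 75*sqrt(2)*h/2 - 36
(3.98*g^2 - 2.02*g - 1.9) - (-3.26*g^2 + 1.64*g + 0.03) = 7.24*g^2 - 3.66*g - 1.93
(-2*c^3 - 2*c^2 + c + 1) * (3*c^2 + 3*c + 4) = -6*c^5 - 12*c^4 - 11*c^3 - 2*c^2 + 7*c + 4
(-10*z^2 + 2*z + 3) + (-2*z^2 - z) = -12*z^2 + z + 3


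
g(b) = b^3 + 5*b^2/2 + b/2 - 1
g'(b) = 3*b^2 + 5*b + 1/2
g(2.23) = 23.64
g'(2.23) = 26.57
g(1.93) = 16.47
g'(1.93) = 21.32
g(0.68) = 0.81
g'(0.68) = 5.29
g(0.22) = -0.76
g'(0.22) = 1.75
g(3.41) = 69.43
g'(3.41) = 52.43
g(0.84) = 1.78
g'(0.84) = 6.82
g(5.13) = 202.36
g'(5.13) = 105.10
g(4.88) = 177.19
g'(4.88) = 96.34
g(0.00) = -1.00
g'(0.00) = 0.50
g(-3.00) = -7.00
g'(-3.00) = 12.50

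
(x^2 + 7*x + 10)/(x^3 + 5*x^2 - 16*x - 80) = (x + 2)/(x^2 - 16)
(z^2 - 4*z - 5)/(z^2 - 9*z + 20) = (z + 1)/(z - 4)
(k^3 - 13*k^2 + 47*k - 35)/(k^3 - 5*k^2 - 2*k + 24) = (k^3 - 13*k^2 + 47*k - 35)/(k^3 - 5*k^2 - 2*k + 24)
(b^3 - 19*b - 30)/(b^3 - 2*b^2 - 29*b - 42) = (b - 5)/(b - 7)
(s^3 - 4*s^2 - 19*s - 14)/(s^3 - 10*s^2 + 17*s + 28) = (s + 2)/(s - 4)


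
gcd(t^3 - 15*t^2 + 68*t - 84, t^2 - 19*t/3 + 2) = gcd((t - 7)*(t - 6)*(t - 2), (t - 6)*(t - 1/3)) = t - 6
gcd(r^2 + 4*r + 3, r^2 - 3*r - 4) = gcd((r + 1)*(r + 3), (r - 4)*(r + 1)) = r + 1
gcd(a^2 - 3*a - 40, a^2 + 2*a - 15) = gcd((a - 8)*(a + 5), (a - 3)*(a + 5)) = a + 5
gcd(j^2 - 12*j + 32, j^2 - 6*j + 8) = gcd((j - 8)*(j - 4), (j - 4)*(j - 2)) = j - 4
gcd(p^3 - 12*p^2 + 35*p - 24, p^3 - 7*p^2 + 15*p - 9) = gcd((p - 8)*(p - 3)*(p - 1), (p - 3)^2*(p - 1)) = p^2 - 4*p + 3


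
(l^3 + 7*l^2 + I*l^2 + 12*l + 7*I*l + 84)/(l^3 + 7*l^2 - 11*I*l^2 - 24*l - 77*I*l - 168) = (l + 4*I)/(l - 8*I)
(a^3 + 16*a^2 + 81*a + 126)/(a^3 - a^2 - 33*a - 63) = (a^2 + 13*a + 42)/(a^2 - 4*a - 21)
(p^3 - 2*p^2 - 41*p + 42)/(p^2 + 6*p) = p - 8 + 7/p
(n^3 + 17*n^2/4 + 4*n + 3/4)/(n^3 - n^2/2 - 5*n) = (4*n^3 + 17*n^2 + 16*n + 3)/(2*n*(2*n^2 - n - 10))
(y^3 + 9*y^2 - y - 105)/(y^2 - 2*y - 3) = (y^2 + 12*y + 35)/(y + 1)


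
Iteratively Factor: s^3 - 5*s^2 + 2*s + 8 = (s - 2)*(s^2 - 3*s - 4) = (s - 2)*(s + 1)*(s - 4)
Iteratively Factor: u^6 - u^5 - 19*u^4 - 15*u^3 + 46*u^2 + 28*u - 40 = (u + 2)*(u^5 - 3*u^4 - 13*u^3 + 11*u^2 + 24*u - 20) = (u - 5)*(u + 2)*(u^4 + 2*u^3 - 3*u^2 - 4*u + 4) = (u - 5)*(u + 2)^2*(u^3 - 3*u + 2) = (u - 5)*(u + 2)^3*(u^2 - 2*u + 1) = (u - 5)*(u - 1)*(u + 2)^3*(u - 1)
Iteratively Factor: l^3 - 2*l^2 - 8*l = (l - 4)*(l^2 + 2*l) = (l - 4)*(l + 2)*(l)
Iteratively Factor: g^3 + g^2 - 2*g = (g + 2)*(g^2 - g) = g*(g + 2)*(g - 1)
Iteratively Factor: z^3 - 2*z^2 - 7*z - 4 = (z + 1)*(z^2 - 3*z - 4) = (z - 4)*(z + 1)*(z + 1)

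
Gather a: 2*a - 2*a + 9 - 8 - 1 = 0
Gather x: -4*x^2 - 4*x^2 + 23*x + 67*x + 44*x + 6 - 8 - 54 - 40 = -8*x^2 + 134*x - 96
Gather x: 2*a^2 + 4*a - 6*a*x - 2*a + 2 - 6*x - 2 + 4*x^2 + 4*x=2*a^2 + 2*a + 4*x^2 + x*(-6*a - 2)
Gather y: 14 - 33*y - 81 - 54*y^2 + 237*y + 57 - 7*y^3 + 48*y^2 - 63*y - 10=-7*y^3 - 6*y^2 + 141*y - 20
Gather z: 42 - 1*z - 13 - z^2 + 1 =-z^2 - z + 30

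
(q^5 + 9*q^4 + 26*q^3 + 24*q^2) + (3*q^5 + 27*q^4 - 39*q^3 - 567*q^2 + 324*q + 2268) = 4*q^5 + 36*q^4 - 13*q^3 - 543*q^2 + 324*q + 2268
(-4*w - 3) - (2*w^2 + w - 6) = -2*w^2 - 5*w + 3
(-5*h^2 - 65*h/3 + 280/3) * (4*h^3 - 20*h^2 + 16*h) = -20*h^5 + 40*h^4/3 + 2180*h^3/3 - 6640*h^2/3 + 4480*h/3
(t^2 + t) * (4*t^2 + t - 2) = 4*t^4 + 5*t^3 - t^2 - 2*t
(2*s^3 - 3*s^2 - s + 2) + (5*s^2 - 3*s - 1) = 2*s^3 + 2*s^2 - 4*s + 1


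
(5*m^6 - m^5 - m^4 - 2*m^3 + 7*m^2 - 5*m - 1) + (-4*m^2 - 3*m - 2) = 5*m^6 - m^5 - m^4 - 2*m^3 + 3*m^2 - 8*m - 3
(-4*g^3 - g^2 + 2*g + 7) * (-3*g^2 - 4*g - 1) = 12*g^5 + 19*g^4 + 2*g^3 - 28*g^2 - 30*g - 7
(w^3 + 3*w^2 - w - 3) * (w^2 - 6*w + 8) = w^5 - 3*w^4 - 11*w^3 + 27*w^2 + 10*w - 24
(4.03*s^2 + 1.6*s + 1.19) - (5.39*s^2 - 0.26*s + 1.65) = -1.36*s^2 + 1.86*s - 0.46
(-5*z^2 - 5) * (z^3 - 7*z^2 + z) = -5*z^5 + 35*z^4 - 10*z^3 + 35*z^2 - 5*z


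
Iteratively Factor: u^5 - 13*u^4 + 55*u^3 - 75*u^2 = (u)*(u^4 - 13*u^3 + 55*u^2 - 75*u) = u*(u - 3)*(u^3 - 10*u^2 + 25*u) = u*(u - 5)*(u - 3)*(u^2 - 5*u) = u^2*(u - 5)*(u - 3)*(u - 5)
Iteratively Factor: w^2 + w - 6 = (w - 2)*(w + 3)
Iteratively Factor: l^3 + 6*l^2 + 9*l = (l + 3)*(l^2 + 3*l) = (l + 3)^2*(l)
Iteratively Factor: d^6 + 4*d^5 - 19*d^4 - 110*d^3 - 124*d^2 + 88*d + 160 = (d + 2)*(d^5 + 2*d^4 - 23*d^3 - 64*d^2 + 4*d + 80) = (d + 2)^2*(d^4 - 23*d^2 - 18*d + 40) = (d + 2)^2*(d + 4)*(d^3 - 4*d^2 - 7*d + 10) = (d - 5)*(d + 2)^2*(d + 4)*(d^2 + d - 2) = (d - 5)*(d + 2)^3*(d + 4)*(d - 1)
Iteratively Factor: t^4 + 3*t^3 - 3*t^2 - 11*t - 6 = (t + 3)*(t^3 - 3*t - 2) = (t + 1)*(t + 3)*(t^2 - t - 2) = (t - 2)*(t + 1)*(t + 3)*(t + 1)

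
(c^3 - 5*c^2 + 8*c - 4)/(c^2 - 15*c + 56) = (c^3 - 5*c^2 + 8*c - 4)/(c^2 - 15*c + 56)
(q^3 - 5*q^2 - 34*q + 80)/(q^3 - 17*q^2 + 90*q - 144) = (q^2 + 3*q - 10)/(q^2 - 9*q + 18)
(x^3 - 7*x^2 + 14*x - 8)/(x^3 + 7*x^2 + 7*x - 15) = (x^2 - 6*x + 8)/(x^2 + 8*x + 15)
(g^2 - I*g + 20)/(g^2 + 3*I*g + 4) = (g - 5*I)/(g - I)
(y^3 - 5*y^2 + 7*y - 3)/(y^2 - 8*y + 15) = (y^2 - 2*y + 1)/(y - 5)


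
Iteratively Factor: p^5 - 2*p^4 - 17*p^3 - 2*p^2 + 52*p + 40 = (p - 5)*(p^4 + 3*p^3 - 2*p^2 - 12*p - 8) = (p - 5)*(p + 1)*(p^3 + 2*p^2 - 4*p - 8) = (p - 5)*(p + 1)*(p + 2)*(p^2 - 4) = (p - 5)*(p + 1)*(p + 2)^2*(p - 2)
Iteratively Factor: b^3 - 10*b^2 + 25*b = (b - 5)*(b^2 - 5*b) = b*(b - 5)*(b - 5)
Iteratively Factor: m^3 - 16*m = (m)*(m^2 - 16) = m*(m + 4)*(m - 4)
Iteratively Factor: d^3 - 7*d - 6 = (d + 1)*(d^2 - d - 6) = (d + 1)*(d + 2)*(d - 3)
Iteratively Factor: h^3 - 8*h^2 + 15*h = (h - 3)*(h^2 - 5*h) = h*(h - 3)*(h - 5)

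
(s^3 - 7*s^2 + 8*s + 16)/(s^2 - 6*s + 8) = (s^2 - 3*s - 4)/(s - 2)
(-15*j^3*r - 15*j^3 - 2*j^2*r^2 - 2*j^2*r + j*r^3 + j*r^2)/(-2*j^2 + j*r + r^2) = j*(-15*j^2*r - 15*j^2 - 2*j*r^2 - 2*j*r + r^3 + r^2)/(-2*j^2 + j*r + r^2)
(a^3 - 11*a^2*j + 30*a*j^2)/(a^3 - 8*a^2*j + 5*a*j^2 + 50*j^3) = a*(a - 6*j)/(a^2 - 3*a*j - 10*j^2)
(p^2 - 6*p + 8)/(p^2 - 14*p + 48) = (p^2 - 6*p + 8)/(p^2 - 14*p + 48)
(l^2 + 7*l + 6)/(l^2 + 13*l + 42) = (l + 1)/(l + 7)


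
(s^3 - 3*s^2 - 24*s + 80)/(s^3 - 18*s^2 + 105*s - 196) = (s^2 + s - 20)/(s^2 - 14*s + 49)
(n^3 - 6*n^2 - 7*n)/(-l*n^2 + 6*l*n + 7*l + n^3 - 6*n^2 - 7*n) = -n/(l - n)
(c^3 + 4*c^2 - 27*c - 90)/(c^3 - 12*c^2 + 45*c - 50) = (c^2 + 9*c + 18)/(c^2 - 7*c + 10)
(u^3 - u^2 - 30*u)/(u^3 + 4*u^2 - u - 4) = u*(u^2 - u - 30)/(u^3 + 4*u^2 - u - 4)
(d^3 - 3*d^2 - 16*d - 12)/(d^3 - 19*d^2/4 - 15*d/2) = 4*(d^2 + 3*d + 2)/(d*(4*d + 5))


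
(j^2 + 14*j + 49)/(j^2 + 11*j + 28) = (j + 7)/(j + 4)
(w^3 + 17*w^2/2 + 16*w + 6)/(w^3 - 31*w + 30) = (w^2 + 5*w/2 + 1)/(w^2 - 6*w + 5)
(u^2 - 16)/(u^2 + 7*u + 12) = (u - 4)/(u + 3)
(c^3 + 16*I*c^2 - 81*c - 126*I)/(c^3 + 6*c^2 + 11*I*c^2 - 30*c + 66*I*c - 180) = (c^2 + 10*I*c - 21)/(c^2 + c*(6 + 5*I) + 30*I)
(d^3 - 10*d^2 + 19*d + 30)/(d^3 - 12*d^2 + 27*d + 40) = (d - 6)/(d - 8)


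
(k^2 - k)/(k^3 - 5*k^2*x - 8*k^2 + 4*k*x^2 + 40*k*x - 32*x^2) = k*(k - 1)/(k^3 - 5*k^2*x - 8*k^2 + 4*k*x^2 + 40*k*x - 32*x^2)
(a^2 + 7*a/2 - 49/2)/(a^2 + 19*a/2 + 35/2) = (2*a - 7)/(2*a + 5)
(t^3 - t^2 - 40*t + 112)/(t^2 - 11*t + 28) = (t^2 + 3*t - 28)/(t - 7)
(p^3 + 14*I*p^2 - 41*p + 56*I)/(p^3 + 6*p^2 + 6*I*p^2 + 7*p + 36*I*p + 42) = (p + 8*I)/(p + 6)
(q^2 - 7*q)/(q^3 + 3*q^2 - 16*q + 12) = q*(q - 7)/(q^3 + 3*q^2 - 16*q + 12)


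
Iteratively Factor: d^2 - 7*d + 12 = (d - 4)*(d - 3)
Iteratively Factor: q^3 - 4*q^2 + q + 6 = (q - 2)*(q^2 - 2*q - 3) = (q - 2)*(q + 1)*(q - 3)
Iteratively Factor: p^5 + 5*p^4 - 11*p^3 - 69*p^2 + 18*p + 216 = (p + 3)*(p^4 + 2*p^3 - 17*p^2 - 18*p + 72) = (p - 3)*(p + 3)*(p^3 + 5*p^2 - 2*p - 24) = (p - 3)*(p - 2)*(p + 3)*(p^2 + 7*p + 12) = (p - 3)*(p - 2)*(p + 3)*(p + 4)*(p + 3)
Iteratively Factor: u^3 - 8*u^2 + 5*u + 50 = (u - 5)*(u^2 - 3*u - 10) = (u - 5)*(u + 2)*(u - 5)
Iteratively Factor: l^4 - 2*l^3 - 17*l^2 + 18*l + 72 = (l + 3)*(l^3 - 5*l^2 - 2*l + 24) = (l - 4)*(l + 3)*(l^2 - l - 6) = (l - 4)*(l - 3)*(l + 3)*(l + 2)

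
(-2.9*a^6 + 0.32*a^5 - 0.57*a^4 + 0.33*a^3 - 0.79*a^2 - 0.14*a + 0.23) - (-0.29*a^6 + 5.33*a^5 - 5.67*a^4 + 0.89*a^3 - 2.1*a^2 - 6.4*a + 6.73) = -2.61*a^6 - 5.01*a^5 + 5.1*a^4 - 0.56*a^3 + 1.31*a^2 + 6.26*a - 6.5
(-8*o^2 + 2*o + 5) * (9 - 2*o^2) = 16*o^4 - 4*o^3 - 82*o^2 + 18*o + 45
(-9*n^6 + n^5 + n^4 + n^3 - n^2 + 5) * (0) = 0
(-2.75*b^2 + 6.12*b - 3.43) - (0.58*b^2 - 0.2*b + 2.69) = -3.33*b^2 + 6.32*b - 6.12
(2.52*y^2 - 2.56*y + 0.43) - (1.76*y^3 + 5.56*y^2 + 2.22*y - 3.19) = -1.76*y^3 - 3.04*y^2 - 4.78*y + 3.62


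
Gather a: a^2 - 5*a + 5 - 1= a^2 - 5*a + 4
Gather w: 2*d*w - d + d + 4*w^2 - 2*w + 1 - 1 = 4*w^2 + w*(2*d - 2)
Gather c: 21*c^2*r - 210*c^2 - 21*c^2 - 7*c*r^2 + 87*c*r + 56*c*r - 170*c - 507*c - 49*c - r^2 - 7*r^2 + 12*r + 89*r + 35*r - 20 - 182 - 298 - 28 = c^2*(21*r - 231) + c*(-7*r^2 + 143*r - 726) - 8*r^2 + 136*r - 528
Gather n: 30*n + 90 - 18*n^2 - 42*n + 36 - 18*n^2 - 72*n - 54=-36*n^2 - 84*n + 72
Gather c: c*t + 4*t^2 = c*t + 4*t^2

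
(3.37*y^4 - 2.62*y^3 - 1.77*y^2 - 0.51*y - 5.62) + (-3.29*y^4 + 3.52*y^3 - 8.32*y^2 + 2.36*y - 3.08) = 0.0800000000000001*y^4 + 0.9*y^3 - 10.09*y^2 + 1.85*y - 8.7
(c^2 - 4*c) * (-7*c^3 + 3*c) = -7*c^5 + 28*c^4 + 3*c^3 - 12*c^2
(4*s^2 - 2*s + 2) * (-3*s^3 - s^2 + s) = -12*s^5 + 2*s^4 - 4*s^2 + 2*s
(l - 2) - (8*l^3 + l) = -8*l^3 - 2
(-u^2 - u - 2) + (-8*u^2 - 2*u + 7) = -9*u^2 - 3*u + 5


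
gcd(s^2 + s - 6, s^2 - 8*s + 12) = s - 2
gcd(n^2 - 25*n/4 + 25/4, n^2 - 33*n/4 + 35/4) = n - 5/4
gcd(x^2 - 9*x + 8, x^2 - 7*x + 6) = x - 1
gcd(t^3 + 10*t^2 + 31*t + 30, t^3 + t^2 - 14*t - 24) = t^2 + 5*t + 6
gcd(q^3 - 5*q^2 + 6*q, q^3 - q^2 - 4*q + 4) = q - 2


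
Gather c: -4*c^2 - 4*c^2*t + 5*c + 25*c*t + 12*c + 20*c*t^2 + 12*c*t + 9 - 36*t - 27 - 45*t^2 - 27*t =c^2*(-4*t - 4) + c*(20*t^2 + 37*t + 17) - 45*t^2 - 63*t - 18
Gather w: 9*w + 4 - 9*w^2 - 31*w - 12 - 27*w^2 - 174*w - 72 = -36*w^2 - 196*w - 80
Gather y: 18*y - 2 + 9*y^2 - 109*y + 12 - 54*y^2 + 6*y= -45*y^2 - 85*y + 10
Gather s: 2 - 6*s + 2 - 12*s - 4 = -18*s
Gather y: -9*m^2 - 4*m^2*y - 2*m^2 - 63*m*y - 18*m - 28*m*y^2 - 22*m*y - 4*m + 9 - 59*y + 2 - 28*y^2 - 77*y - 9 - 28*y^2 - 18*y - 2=-11*m^2 - 22*m + y^2*(-28*m - 56) + y*(-4*m^2 - 85*m - 154)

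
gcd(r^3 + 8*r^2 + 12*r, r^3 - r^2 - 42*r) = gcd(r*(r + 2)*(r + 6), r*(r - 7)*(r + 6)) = r^2 + 6*r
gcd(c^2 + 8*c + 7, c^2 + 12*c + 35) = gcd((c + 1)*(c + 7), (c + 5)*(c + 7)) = c + 7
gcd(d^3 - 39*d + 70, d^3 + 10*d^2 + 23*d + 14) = d + 7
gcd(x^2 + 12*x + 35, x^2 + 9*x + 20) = x + 5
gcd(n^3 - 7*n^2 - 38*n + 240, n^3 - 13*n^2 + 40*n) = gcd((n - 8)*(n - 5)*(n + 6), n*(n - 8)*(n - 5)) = n^2 - 13*n + 40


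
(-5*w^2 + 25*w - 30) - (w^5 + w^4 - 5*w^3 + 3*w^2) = -w^5 - w^4 + 5*w^3 - 8*w^2 + 25*w - 30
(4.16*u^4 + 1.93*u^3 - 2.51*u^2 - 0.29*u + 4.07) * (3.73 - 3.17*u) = -13.1872*u^5 + 9.3987*u^4 + 15.1556*u^3 - 8.443*u^2 - 13.9836*u + 15.1811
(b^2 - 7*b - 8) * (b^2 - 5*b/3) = b^4 - 26*b^3/3 + 11*b^2/3 + 40*b/3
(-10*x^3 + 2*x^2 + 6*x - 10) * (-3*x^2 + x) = 30*x^5 - 16*x^4 - 16*x^3 + 36*x^2 - 10*x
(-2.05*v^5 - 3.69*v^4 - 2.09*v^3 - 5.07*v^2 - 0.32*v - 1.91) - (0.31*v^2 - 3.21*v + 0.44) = -2.05*v^5 - 3.69*v^4 - 2.09*v^3 - 5.38*v^2 + 2.89*v - 2.35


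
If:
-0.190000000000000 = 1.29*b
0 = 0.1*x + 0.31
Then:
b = -0.15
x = -3.10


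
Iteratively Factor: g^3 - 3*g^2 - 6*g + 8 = (g - 4)*(g^2 + g - 2) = (g - 4)*(g - 1)*(g + 2)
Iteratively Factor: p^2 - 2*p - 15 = (p + 3)*(p - 5)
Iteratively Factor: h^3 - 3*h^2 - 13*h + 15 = (h - 1)*(h^2 - 2*h - 15) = (h - 1)*(h + 3)*(h - 5)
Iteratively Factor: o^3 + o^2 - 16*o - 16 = (o + 4)*(o^2 - 3*o - 4) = (o + 1)*(o + 4)*(o - 4)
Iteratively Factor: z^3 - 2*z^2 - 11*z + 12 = (z - 4)*(z^2 + 2*z - 3) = (z - 4)*(z + 3)*(z - 1)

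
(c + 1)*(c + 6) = c^2 + 7*c + 6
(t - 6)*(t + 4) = t^2 - 2*t - 24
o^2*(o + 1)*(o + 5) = o^4 + 6*o^3 + 5*o^2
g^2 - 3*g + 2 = (g - 2)*(g - 1)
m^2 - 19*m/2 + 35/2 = (m - 7)*(m - 5/2)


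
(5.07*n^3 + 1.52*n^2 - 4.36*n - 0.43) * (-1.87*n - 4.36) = -9.4809*n^4 - 24.9476*n^3 + 1.526*n^2 + 19.8137*n + 1.8748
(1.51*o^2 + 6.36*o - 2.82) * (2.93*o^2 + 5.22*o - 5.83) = 4.4243*o^4 + 26.517*o^3 + 16.1333*o^2 - 51.7992*o + 16.4406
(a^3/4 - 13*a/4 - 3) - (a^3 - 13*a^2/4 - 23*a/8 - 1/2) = -3*a^3/4 + 13*a^2/4 - 3*a/8 - 5/2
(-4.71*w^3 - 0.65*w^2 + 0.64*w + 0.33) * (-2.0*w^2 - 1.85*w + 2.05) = 9.42*w^5 + 10.0135*w^4 - 9.733*w^3 - 3.1765*w^2 + 0.7015*w + 0.6765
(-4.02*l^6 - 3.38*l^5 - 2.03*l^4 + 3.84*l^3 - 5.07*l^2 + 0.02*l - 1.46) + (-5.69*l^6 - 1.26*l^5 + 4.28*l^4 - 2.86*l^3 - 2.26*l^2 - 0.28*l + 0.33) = -9.71*l^6 - 4.64*l^5 + 2.25*l^4 + 0.98*l^3 - 7.33*l^2 - 0.26*l - 1.13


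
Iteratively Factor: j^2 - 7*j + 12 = (j - 3)*(j - 4)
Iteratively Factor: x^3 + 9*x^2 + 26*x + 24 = (x + 4)*(x^2 + 5*x + 6) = (x + 2)*(x + 4)*(x + 3)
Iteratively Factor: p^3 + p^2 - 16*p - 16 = (p + 1)*(p^2 - 16) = (p - 4)*(p + 1)*(p + 4)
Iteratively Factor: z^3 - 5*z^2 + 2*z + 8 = (z - 2)*(z^2 - 3*z - 4) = (z - 4)*(z - 2)*(z + 1)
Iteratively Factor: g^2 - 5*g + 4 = (g - 1)*(g - 4)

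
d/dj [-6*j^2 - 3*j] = -12*j - 3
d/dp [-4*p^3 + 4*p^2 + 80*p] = -12*p^2 + 8*p + 80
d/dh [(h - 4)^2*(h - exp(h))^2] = 2*(h - 4)*(h - exp(h))*(h + (1 - exp(h))*(h - 4) - exp(h))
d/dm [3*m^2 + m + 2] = 6*m + 1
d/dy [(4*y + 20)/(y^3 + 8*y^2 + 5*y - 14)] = 4*(y^3 + 8*y^2 + 5*y - (y + 5)*(3*y^2 + 16*y + 5) - 14)/(y^3 + 8*y^2 + 5*y - 14)^2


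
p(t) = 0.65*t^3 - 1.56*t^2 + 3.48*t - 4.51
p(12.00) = 935.81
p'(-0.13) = 3.92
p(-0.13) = -4.99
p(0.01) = -4.48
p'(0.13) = 3.11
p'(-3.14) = 32.50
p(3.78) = 21.46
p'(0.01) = 3.45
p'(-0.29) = 4.55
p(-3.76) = -74.20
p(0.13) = -4.08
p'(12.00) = 246.84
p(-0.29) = -5.67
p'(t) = 1.95*t^2 - 3.12*t + 3.48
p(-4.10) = -89.80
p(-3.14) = -50.94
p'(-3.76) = 42.78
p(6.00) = 100.61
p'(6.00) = 54.96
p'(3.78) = 19.55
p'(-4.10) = 49.05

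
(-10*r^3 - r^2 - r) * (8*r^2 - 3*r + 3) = -80*r^5 + 22*r^4 - 35*r^3 - 3*r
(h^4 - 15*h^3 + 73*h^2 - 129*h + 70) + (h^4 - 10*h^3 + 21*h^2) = 2*h^4 - 25*h^3 + 94*h^2 - 129*h + 70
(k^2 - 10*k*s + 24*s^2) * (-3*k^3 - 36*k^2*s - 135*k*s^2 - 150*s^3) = -3*k^5 - 6*k^4*s + 153*k^3*s^2 + 336*k^2*s^3 - 1740*k*s^4 - 3600*s^5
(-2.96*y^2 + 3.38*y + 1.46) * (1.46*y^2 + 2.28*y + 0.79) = -4.3216*y^4 - 1.814*y^3 + 7.4996*y^2 + 5.999*y + 1.1534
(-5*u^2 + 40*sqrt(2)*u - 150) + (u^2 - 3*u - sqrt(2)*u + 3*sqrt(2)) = -4*u^2 - 3*u + 39*sqrt(2)*u - 150 + 3*sqrt(2)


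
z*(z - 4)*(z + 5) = z^3 + z^2 - 20*z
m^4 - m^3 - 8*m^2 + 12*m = m*(m - 2)^2*(m + 3)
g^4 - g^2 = g^2*(g - 1)*(g + 1)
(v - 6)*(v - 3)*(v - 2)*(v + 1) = v^4 - 10*v^3 + 25*v^2 - 36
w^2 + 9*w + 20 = (w + 4)*(w + 5)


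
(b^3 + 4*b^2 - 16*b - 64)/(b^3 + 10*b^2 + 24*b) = (b^2 - 16)/(b*(b + 6))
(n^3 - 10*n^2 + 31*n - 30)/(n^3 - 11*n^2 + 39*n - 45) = (n - 2)/(n - 3)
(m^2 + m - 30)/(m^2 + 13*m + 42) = (m - 5)/(m + 7)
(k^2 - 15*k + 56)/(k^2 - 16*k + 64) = (k - 7)/(k - 8)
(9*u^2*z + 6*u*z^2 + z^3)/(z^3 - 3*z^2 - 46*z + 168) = z*(9*u^2 + 6*u*z + z^2)/(z^3 - 3*z^2 - 46*z + 168)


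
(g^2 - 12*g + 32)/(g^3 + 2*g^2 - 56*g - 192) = (g - 4)/(g^2 + 10*g + 24)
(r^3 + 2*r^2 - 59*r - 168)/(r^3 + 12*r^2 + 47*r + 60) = (r^2 - r - 56)/(r^2 + 9*r + 20)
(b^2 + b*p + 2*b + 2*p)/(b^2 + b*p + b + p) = (b + 2)/(b + 1)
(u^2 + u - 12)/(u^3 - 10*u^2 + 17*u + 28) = (u^2 + u - 12)/(u^3 - 10*u^2 + 17*u + 28)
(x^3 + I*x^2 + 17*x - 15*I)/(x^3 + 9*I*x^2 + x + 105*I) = (x - I)/(x + 7*I)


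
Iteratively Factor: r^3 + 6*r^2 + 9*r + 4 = (r + 1)*(r^2 + 5*r + 4) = (r + 1)*(r + 4)*(r + 1)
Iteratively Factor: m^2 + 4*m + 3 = (m + 3)*(m + 1)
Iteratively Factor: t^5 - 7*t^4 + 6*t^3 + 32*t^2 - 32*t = (t - 4)*(t^4 - 3*t^3 - 6*t^2 + 8*t) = t*(t - 4)*(t^3 - 3*t^2 - 6*t + 8) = t*(t - 4)^2*(t^2 + t - 2) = t*(t - 4)^2*(t - 1)*(t + 2)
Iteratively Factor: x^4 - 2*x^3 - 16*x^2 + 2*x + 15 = (x + 3)*(x^3 - 5*x^2 - x + 5) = (x + 1)*(x + 3)*(x^2 - 6*x + 5) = (x - 1)*(x + 1)*(x + 3)*(x - 5)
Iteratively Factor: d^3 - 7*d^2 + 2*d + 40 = (d + 2)*(d^2 - 9*d + 20) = (d - 5)*(d + 2)*(d - 4)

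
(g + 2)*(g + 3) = g^2 + 5*g + 6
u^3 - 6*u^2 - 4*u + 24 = (u - 6)*(u - 2)*(u + 2)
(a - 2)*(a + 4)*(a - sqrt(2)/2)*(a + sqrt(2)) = a^4 + sqrt(2)*a^3/2 + 2*a^3 - 9*a^2 + sqrt(2)*a^2 - 4*sqrt(2)*a - 2*a + 8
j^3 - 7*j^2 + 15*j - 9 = (j - 3)^2*(j - 1)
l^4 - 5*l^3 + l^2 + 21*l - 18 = (l - 3)^2*(l - 1)*(l + 2)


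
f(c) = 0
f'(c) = 0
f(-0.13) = 0.00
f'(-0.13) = 0.00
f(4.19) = 0.00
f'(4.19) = 0.00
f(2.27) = 0.00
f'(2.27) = 0.00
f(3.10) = 0.00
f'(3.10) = 0.00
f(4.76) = 0.00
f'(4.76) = 0.00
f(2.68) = 0.00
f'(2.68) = 0.00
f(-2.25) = 0.00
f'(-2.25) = 0.00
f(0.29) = 0.00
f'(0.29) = 0.00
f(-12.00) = 0.00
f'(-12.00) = 0.00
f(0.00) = 0.00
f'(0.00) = 0.00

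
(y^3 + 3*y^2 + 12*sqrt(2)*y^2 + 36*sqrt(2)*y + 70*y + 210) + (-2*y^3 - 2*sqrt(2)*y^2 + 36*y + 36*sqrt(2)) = -y^3 + 3*y^2 + 10*sqrt(2)*y^2 + 36*sqrt(2)*y + 106*y + 36*sqrt(2) + 210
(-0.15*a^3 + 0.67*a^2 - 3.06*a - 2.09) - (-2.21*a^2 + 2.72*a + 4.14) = -0.15*a^3 + 2.88*a^2 - 5.78*a - 6.23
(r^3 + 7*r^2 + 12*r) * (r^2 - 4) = r^5 + 7*r^4 + 8*r^3 - 28*r^2 - 48*r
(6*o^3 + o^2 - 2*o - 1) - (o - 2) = 6*o^3 + o^2 - 3*o + 1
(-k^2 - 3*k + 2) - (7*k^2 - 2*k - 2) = -8*k^2 - k + 4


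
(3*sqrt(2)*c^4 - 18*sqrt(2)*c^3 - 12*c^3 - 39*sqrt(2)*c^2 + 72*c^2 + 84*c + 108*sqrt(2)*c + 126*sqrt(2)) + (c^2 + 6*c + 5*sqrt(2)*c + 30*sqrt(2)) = 3*sqrt(2)*c^4 - 18*sqrt(2)*c^3 - 12*c^3 - 39*sqrt(2)*c^2 + 73*c^2 + 90*c + 113*sqrt(2)*c + 156*sqrt(2)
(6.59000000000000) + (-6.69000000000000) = -0.100000000000001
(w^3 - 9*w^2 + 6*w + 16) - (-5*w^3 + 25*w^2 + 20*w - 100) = 6*w^3 - 34*w^2 - 14*w + 116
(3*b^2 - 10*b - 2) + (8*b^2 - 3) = 11*b^2 - 10*b - 5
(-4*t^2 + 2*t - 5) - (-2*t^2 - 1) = -2*t^2 + 2*t - 4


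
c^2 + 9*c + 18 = (c + 3)*(c + 6)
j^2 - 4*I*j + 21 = (j - 7*I)*(j + 3*I)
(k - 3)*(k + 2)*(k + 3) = k^3 + 2*k^2 - 9*k - 18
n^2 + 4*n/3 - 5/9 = (n - 1/3)*(n + 5/3)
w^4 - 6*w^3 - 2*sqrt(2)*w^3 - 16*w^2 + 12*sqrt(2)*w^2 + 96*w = w*(w - 6)*(w - 4*sqrt(2))*(w + 2*sqrt(2))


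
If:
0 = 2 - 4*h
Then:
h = 1/2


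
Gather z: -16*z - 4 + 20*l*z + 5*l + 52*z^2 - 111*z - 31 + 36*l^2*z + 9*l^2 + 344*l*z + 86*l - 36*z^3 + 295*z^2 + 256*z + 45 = 9*l^2 + 91*l - 36*z^3 + 347*z^2 + z*(36*l^2 + 364*l + 129) + 10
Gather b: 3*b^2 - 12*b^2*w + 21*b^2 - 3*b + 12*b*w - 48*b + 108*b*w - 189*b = b^2*(24 - 12*w) + b*(120*w - 240)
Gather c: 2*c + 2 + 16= 2*c + 18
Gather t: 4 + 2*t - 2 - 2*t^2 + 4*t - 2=-2*t^2 + 6*t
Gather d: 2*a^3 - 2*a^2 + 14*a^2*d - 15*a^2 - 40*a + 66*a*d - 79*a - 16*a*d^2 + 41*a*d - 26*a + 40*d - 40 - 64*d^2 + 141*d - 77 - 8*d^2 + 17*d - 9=2*a^3 - 17*a^2 - 145*a + d^2*(-16*a - 72) + d*(14*a^2 + 107*a + 198) - 126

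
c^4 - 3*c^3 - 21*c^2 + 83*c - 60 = (c - 4)*(c - 3)*(c - 1)*(c + 5)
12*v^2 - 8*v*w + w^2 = (-6*v + w)*(-2*v + w)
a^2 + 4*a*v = a*(a + 4*v)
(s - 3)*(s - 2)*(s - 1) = s^3 - 6*s^2 + 11*s - 6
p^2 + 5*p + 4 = (p + 1)*(p + 4)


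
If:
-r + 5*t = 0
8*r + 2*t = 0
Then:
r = 0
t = 0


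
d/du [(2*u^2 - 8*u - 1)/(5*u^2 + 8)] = 2*(20*u^2 + 21*u - 32)/(25*u^4 + 80*u^2 + 64)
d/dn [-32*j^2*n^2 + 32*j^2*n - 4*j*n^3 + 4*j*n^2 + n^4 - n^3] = -64*j^2*n + 32*j^2 - 12*j*n^2 + 8*j*n + 4*n^3 - 3*n^2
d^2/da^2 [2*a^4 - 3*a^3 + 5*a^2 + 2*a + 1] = 24*a^2 - 18*a + 10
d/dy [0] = 0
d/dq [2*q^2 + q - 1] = 4*q + 1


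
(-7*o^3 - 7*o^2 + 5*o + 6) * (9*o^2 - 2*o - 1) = -63*o^5 - 49*o^4 + 66*o^3 + 51*o^2 - 17*o - 6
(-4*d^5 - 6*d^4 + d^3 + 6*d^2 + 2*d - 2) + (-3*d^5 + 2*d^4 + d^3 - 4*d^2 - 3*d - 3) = -7*d^5 - 4*d^4 + 2*d^3 + 2*d^2 - d - 5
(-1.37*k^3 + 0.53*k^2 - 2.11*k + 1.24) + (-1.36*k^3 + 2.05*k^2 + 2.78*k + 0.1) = -2.73*k^3 + 2.58*k^2 + 0.67*k + 1.34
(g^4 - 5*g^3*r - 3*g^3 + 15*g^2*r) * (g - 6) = g^5 - 5*g^4*r - 9*g^4 + 45*g^3*r + 18*g^3 - 90*g^2*r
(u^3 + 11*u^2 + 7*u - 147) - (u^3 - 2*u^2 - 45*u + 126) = 13*u^2 + 52*u - 273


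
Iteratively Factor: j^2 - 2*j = (j - 2)*(j)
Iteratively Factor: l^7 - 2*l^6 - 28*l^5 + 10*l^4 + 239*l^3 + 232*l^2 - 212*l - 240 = (l + 1)*(l^6 - 3*l^5 - 25*l^4 + 35*l^3 + 204*l^2 + 28*l - 240) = (l + 1)*(l + 2)*(l^5 - 5*l^4 - 15*l^3 + 65*l^2 + 74*l - 120) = (l - 4)*(l + 1)*(l + 2)*(l^4 - l^3 - 19*l^2 - 11*l + 30) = (l - 4)*(l + 1)*(l + 2)^2*(l^3 - 3*l^2 - 13*l + 15) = (l - 5)*(l - 4)*(l + 1)*(l + 2)^2*(l^2 + 2*l - 3) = (l - 5)*(l - 4)*(l - 1)*(l + 1)*(l + 2)^2*(l + 3)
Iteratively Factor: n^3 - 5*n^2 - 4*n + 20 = (n - 2)*(n^2 - 3*n - 10) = (n - 5)*(n - 2)*(n + 2)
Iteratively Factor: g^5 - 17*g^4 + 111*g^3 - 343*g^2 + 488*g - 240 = (g - 4)*(g^4 - 13*g^3 + 59*g^2 - 107*g + 60) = (g - 5)*(g - 4)*(g^3 - 8*g^2 + 19*g - 12) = (g - 5)*(g - 4)^2*(g^2 - 4*g + 3) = (g - 5)*(g - 4)^2*(g - 1)*(g - 3)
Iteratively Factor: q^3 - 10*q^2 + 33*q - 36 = (q - 3)*(q^2 - 7*q + 12) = (q - 3)^2*(q - 4)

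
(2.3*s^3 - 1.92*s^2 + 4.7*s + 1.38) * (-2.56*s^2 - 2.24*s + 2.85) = -5.888*s^5 - 0.236800000000001*s^4 - 1.1762*s^3 - 19.5328*s^2 + 10.3038*s + 3.933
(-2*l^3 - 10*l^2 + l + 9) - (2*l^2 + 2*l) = -2*l^3 - 12*l^2 - l + 9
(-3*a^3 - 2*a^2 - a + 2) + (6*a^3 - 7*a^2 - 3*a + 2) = 3*a^3 - 9*a^2 - 4*a + 4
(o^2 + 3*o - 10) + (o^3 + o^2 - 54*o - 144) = o^3 + 2*o^2 - 51*o - 154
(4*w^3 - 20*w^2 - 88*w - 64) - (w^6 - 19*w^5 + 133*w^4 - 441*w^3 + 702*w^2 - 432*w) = -w^6 + 19*w^5 - 133*w^4 + 445*w^3 - 722*w^2 + 344*w - 64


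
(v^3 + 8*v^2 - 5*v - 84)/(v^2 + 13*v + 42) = (v^2 + v - 12)/(v + 6)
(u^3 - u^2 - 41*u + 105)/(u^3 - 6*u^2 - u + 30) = (u + 7)/(u + 2)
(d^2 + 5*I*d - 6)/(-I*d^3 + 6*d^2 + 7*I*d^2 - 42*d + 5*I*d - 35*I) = (I*d^2 - 5*d - 6*I)/(d^3 + d^2*(-7 + 6*I) - d*(5 + 42*I) + 35)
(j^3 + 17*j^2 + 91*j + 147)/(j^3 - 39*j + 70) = (j^2 + 10*j + 21)/(j^2 - 7*j + 10)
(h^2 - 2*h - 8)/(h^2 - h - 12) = (h + 2)/(h + 3)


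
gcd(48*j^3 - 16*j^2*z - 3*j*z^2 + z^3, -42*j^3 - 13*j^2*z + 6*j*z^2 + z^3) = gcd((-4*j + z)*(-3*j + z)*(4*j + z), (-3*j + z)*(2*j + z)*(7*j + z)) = -3*j + z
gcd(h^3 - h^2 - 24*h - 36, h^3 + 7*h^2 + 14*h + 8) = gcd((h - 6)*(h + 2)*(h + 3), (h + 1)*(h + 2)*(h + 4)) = h + 2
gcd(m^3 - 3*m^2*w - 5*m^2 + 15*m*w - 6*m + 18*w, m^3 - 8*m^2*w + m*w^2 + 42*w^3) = -m + 3*w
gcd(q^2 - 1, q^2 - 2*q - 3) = q + 1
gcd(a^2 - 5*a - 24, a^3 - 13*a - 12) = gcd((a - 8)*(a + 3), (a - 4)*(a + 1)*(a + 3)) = a + 3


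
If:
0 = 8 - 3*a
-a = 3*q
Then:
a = 8/3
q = -8/9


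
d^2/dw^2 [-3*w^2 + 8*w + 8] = -6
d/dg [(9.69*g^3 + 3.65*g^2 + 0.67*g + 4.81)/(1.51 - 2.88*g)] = (-55.8144*g^3 + 33.3837*g^2 + 11.023*g + 14.8645)/(8.2944*g^2 - 8.6976*g + 2.2801)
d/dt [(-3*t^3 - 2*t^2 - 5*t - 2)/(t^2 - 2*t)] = (-3*t^4 + 12*t^3 + 9*t^2 + 4*t - 4)/(t^2*(t^2 - 4*t + 4))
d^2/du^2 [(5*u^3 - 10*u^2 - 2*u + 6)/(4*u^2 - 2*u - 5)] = 2*(8*u^3 - 162*u^2 + 111*u - 86)/(64*u^6 - 96*u^5 - 192*u^4 + 232*u^3 + 240*u^2 - 150*u - 125)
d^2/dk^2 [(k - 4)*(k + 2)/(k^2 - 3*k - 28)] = 2*(k^3 + 60*k^2 - 96*k + 656)/(k^6 - 9*k^5 - 57*k^4 + 477*k^3 + 1596*k^2 - 7056*k - 21952)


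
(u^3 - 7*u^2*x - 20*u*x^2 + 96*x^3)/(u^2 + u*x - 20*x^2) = (u^3 - 7*u^2*x - 20*u*x^2 + 96*x^3)/(u^2 + u*x - 20*x^2)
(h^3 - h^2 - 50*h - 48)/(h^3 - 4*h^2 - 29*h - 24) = (h + 6)/(h + 3)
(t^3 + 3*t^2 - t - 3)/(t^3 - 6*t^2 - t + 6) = (t + 3)/(t - 6)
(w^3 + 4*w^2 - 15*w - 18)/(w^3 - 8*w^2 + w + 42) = (w^2 + 7*w + 6)/(w^2 - 5*w - 14)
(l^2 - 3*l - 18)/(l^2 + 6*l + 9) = (l - 6)/(l + 3)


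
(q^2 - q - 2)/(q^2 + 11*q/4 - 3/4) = 4*(q^2 - q - 2)/(4*q^2 + 11*q - 3)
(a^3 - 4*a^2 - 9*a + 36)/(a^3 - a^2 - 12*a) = (a - 3)/a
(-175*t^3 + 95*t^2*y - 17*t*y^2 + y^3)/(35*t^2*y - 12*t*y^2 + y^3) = (-5*t + y)/y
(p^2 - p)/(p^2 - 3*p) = (p - 1)/(p - 3)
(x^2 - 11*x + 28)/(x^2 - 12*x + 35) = (x - 4)/(x - 5)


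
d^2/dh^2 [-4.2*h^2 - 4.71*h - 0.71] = -8.40000000000000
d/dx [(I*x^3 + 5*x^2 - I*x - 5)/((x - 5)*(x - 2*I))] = (I*x^4 + x^3*(4 - 10*I) + x^2*(-55 - 9*I) + x*(10 + 100*I) - 15 - 10*I)/(x^4 + x^3*(-10 - 4*I) + x^2*(21 + 40*I) + x*(40 - 100*I) - 100)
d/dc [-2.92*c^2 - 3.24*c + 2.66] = -5.84*c - 3.24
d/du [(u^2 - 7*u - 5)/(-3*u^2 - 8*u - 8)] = (-29*u^2 - 46*u + 16)/(9*u^4 + 48*u^3 + 112*u^2 + 128*u + 64)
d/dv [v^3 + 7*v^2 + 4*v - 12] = 3*v^2 + 14*v + 4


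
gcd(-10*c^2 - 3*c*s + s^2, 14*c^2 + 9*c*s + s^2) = 2*c + s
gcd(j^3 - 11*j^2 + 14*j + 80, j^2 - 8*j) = j - 8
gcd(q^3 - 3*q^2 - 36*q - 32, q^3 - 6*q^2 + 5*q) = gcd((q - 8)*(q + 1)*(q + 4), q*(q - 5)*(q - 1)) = 1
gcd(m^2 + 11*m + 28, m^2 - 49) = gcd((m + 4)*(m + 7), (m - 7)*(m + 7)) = m + 7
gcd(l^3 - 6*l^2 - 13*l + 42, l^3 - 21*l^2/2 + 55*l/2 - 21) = l^2 - 9*l + 14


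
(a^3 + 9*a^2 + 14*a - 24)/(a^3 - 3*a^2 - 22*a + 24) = (a + 6)/(a - 6)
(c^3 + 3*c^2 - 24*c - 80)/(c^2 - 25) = (c^2 + 8*c + 16)/(c + 5)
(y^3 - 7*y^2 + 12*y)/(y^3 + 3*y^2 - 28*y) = (y - 3)/(y + 7)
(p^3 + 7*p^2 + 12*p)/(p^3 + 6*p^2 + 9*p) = (p + 4)/(p + 3)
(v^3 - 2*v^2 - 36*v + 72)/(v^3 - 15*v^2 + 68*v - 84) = (v + 6)/(v - 7)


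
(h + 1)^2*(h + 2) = h^3 + 4*h^2 + 5*h + 2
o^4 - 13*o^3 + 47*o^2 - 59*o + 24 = (o - 8)*(o - 3)*(o - 1)^2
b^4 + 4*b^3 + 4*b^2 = b^2*(b + 2)^2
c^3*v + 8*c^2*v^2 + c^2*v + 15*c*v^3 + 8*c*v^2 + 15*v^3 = (c + 3*v)*(c + 5*v)*(c*v + v)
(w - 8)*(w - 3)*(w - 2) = w^3 - 13*w^2 + 46*w - 48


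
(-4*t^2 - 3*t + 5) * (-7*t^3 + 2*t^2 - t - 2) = 28*t^5 + 13*t^4 - 37*t^3 + 21*t^2 + t - 10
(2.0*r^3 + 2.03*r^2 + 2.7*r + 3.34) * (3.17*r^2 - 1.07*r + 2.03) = 6.34*r^5 + 4.2951*r^4 + 10.4469*r^3 + 11.8197*r^2 + 1.9072*r + 6.7802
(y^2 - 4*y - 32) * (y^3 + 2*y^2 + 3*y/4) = y^5 - 2*y^4 - 157*y^3/4 - 67*y^2 - 24*y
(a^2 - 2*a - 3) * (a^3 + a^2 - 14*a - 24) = a^5 - a^4 - 19*a^3 + a^2 + 90*a + 72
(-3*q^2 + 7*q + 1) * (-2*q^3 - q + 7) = 6*q^5 - 14*q^4 + q^3 - 28*q^2 + 48*q + 7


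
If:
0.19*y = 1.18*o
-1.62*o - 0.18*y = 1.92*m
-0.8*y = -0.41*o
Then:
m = 0.00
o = 0.00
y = 0.00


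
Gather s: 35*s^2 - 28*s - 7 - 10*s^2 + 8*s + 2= 25*s^2 - 20*s - 5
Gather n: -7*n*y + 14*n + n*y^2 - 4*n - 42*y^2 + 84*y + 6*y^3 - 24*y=n*(y^2 - 7*y + 10) + 6*y^3 - 42*y^2 + 60*y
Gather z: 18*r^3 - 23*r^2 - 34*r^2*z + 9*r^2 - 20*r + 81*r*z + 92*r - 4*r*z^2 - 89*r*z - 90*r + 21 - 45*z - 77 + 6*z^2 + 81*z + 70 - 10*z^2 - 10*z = 18*r^3 - 14*r^2 - 18*r + z^2*(-4*r - 4) + z*(-34*r^2 - 8*r + 26) + 14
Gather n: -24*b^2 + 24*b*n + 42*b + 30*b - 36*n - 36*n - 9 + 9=-24*b^2 + 72*b + n*(24*b - 72)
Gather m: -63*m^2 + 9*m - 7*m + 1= -63*m^2 + 2*m + 1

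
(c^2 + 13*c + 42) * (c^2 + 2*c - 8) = c^4 + 15*c^3 + 60*c^2 - 20*c - 336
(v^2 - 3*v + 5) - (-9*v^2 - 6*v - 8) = 10*v^2 + 3*v + 13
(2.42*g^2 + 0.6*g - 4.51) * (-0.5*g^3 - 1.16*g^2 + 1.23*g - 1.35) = -1.21*g^5 - 3.1072*g^4 + 4.5356*g^3 + 2.7026*g^2 - 6.3573*g + 6.0885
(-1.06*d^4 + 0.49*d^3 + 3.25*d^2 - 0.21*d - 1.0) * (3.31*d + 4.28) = -3.5086*d^5 - 2.9149*d^4 + 12.8547*d^3 + 13.2149*d^2 - 4.2088*d - 4.28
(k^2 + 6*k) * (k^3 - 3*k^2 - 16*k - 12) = k^5 + 3*k^4 - 34*k^3 - 108*k^2 - 72*k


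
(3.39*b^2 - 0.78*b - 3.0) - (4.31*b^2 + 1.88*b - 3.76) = -0.919999999999999*b^2 - 2.66*b + 0.76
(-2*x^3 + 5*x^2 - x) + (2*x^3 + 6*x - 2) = 5*x^2 + 5*x - 2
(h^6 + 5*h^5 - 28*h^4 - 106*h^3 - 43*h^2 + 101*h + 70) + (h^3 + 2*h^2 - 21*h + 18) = h^6 + 5*h^5 - 28*h^4 - 105*h^3 - 41*h^2 + 80*h + 88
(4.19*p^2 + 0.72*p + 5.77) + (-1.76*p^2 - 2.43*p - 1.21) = 2.43*p^2 - 1.71*p + 4.56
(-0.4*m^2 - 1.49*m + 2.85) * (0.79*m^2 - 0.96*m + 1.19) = -0.316*m^4 - 0.7931*m^3 + 3.2059*m^2 - 4.5091*m + 3.3915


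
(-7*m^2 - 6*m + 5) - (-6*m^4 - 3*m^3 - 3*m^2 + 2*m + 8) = 6*m^4 + 3*m^3 - 4*m^2 - 8*m - 3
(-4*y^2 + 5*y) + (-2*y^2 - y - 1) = -6*y^2 + 4*y - 1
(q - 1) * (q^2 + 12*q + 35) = q^3 + 11*q^2 + 23*q - 35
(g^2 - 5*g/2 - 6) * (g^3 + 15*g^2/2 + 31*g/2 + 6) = g^5 + 5*g^4 - 37*g^3/4 - 311*g^2/4 - 108*g - 36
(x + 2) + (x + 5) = 2*x + 7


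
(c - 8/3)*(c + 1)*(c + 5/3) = c^3 - 49*c/9 - 40/9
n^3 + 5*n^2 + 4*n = n*(n + 1)*(n + 4)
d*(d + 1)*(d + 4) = d^3 + 5*d^2 + 4*d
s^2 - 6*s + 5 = (s - 5)*(s - 1)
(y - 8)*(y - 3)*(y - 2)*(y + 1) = y^4 - 12*y^3 + 33*y^2 - 2*y - 48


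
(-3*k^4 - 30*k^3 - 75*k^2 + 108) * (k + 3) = -3*k^5 - 39*k^4 - 165*k^3 - 225*k^2 + 108*k + 324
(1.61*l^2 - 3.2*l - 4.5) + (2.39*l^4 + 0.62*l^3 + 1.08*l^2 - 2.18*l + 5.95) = 2.39*l^4 + 0.62*l^3 + 2.69*l^2 - 5.38*l + 1.45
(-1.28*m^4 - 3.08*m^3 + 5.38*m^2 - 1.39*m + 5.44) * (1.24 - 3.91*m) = 5.0048*m^5 + 10.4556*m^4 - 24.855*m^3 + 12.1061*m^2 - 22.994*m + 6.7456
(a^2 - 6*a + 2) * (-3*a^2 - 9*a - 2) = -3*a^4 + 9*a^3 + 46*a^2 - 6*a - 4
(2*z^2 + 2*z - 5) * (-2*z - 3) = -4*z^3 - 10*z^2 + 4*z + 15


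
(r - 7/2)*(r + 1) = r^2 - 5*r/2 - 7/2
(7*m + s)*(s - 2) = 7*m*s - 14*m + s^2 - 2*s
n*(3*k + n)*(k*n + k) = 3*k^2*n^2 + 3*k^2*n + k*n^3 + k*n^2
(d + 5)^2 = d^2 + 10*d + 25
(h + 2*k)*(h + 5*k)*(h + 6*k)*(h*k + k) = h^4*k + 13*h^3*k^2 + h^3*k + 52*h^2*k^3 + 13*h^2*k^2 + 60*h*k^4 + 52*h*k^3 + 60*k^4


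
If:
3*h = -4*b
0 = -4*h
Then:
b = 0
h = 0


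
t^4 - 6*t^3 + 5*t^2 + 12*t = t*(t - 4)*(t - 3)*(t + 1)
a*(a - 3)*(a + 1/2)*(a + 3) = a^4 + a^3/2 - 9*a^2 - 9*a/2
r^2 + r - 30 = (r - 5)*(r + 6)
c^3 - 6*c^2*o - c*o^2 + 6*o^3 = (c - 6*o)*(c - o)*(c + o)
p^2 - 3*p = p*(p - 3)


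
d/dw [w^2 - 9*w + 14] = 2*w - 9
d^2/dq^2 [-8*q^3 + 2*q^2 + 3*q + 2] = 4 - 48*q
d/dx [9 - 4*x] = -4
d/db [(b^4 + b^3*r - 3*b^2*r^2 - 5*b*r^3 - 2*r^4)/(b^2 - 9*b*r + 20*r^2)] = 2*(b^5 - 13*b^4*r + 31*b^3*r^2 + 46*b^2*r^3 - 58*b*r^4 - 59*r^5)/(b^4 - 18*b^3*r + 121*b^2*r^2 - 360*b*r^3 + 400*r^4)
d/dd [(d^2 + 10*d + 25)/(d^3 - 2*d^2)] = (-d^3 - 20*d^2 - 55*d + 100)/(d^3*(d^2 - 4*d + 4))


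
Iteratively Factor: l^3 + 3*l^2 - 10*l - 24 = (l + 4)*(l^2 - l - 6) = (l + 2)*(l + 4)*(l - 3)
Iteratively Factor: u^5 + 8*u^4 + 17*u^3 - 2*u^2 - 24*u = (u + 4)*(u^4 + 4*u^3 + u^2 - 6*u) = (u + 3)*(u + 4)*(u^3 + u^2 - 2*u) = (u + 2)*(u + 3)*(u + 4)*(u^2 - u) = (u - 1)*(u + 2)*(u + 3)*(u + 4)*(u)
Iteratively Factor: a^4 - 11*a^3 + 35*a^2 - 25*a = (a)*(a^3 - 11*a^2 + 35*a - 25) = a*(a - 1)*(a^2 - 10*a + 25) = a*(a - 5)*(a - 1)*(a - 5)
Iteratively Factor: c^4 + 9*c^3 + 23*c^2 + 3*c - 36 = (c - 1)*(c^3 + 10*c^2 + 33*c + 36) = (c - 1)*(c + 4)*(c^2 + 6*c + 9) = (c - 1)*(c + 3)*(c + 4)*(c + 3)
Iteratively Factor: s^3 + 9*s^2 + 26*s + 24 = (s + 4)*(s^2 + 5*s + 6) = (s + 2)*(s + 4)*(s + 3)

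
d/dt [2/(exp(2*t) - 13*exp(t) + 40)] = (26 - 4*exp(t))*exp(t)/(exp(2*t) - 13*exp(t) + 40)^2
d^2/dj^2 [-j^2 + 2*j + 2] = -2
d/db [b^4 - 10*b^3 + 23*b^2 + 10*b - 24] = 4*b^3 - 30*b^2 + 46*b + 10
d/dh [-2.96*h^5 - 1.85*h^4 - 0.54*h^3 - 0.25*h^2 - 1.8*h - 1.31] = -14.8*h^4 - 7.4*h^3 - 1.62*h^2 - 0.5*h - 1.8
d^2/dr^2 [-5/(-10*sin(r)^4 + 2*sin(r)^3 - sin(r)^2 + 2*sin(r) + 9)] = (-8000*sin(r)^8 + 2300*sin(r)^7 + 9220*sin(r)^6 - 2990*sin(r)^5 - 6120*sin(r)^4 + 280*sin(r)^3 + 5350*sin(r)^2 - 510*sin(r) + 130)/((sin(r)^2 + 1)^3*(10*sin(r)^2 - 2*sin(r) - 9)^3)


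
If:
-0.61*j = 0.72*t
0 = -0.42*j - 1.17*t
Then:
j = 0.00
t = 0.00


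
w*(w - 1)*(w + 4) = w^3 + 3*w^2 - 4*w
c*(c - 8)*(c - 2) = c^3 - 10*c^2 + 16*c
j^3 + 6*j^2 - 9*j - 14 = (j - 2)*(j + 1)*(j + 7)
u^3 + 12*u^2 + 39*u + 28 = (u + 1)*(u + 4)*(u + 7)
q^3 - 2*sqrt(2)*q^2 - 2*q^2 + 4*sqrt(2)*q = q*(q - 2)*(q - 2*sqrt(2))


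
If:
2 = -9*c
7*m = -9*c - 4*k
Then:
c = -2/9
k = 1/2 - 7*m/4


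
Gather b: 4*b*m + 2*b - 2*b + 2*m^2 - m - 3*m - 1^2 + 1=4*b*m + 2*m^2 - 4*m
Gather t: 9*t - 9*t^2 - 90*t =-9*t^2 - 81*t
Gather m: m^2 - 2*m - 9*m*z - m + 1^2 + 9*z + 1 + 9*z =m^2 + m*(-9*z - 3) + 18*z + 2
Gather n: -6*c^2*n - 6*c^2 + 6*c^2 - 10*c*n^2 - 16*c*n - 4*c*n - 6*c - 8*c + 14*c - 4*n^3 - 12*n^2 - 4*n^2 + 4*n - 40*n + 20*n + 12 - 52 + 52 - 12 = -4*n^3 + n^2*(-10*c - 16) + n*(-6*c^2 - 20*c - 16)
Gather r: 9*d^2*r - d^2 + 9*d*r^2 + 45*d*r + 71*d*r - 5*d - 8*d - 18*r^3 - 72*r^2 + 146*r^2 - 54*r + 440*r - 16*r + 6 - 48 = -d^2 - 13*d - 18*r^3 + r^2*(9*d + 74) + r*(9*d^2 + 116*d + 370) - 42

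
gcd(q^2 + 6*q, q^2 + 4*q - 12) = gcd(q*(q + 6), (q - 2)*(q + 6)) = q + 6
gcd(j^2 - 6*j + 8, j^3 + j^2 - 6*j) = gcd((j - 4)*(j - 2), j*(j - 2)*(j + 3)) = j - 2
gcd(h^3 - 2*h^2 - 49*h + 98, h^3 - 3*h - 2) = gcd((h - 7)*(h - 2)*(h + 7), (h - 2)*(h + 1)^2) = h - 2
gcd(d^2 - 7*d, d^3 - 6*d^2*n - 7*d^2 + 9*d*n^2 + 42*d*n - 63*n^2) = d - 7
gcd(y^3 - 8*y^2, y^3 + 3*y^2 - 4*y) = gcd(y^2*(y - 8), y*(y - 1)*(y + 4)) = y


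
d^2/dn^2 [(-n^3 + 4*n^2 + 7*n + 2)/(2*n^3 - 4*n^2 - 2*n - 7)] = 2*(8*n^6 + 72*n^5 - 156*n^4 + 396*n^3 + 282*n^2 - 603*n + 50)/(8*n^9 - 48*n^8 + 72*n^7 - 52*n^6 + 264*n^5 - 216*n^4 - 50*n^3 - 672*n^2 - 294*n - 343)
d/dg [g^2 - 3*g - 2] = 2*g - 3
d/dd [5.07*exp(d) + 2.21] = 5.07*exp(d)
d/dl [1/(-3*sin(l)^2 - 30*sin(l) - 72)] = 2*(sin(l) + 5)*cos(l)/(3*(sin(l)^2 + 10*sin(l) + 24)^2)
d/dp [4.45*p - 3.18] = 4.45000000000000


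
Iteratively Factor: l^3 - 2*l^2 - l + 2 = (l + 1)*(l^2 - 3*l + 2) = (l - 1)*(l + 1)*(l - 2)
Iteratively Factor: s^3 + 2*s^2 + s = (s + 1)*(s^2 + s) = s*(s + 1)*(s + 1)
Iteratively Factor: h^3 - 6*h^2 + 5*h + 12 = (h - 3)*(h^2 - 3*h - 4) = (h - 3)*(h + 1)*(h - 4)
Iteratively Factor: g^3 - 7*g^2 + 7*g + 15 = (g - 3)*(g^2 - 4*g - 5) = (g - 3)*(g + 1)*(g - 5)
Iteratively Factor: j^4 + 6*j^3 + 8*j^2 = (j + 2)*(j^3 + 4*j^2) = j*(j + 2)*(j^2 + 4*j) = j^2*(j + 2)*(j + 4)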